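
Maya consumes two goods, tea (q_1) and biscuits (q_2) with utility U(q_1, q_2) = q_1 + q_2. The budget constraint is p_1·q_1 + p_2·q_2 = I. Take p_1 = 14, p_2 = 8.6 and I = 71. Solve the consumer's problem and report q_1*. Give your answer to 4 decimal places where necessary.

q_1* = 0

q_2 gives more utility per dollar, so spend all income on q_2: q_2* = I/p_2, q_1* = 0.
Numerically: q_1* = 0, q_2* = 8.2558.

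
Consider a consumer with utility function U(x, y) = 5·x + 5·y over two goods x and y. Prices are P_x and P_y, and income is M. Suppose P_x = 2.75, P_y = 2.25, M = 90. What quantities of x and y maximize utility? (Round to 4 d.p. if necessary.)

y gives more utility per dollar, so spend all income on y: y* = M/P_y, x* = 0.
Numerically: x* = 0, y* = 40.

x* = 0, y* = 40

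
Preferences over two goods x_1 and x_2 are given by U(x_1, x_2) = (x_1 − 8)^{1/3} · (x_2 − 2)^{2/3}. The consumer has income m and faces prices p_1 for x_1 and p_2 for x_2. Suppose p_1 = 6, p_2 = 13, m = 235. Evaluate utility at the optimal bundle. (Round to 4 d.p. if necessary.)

This is Cobb-Douglas in (x_1−8, x_2−2): tangency gives 1/3·p_2·(x_2−2) = 2/3·p_1·(x_1−8).
Substituting into the budget: x_1* = 8 + 1/3·(m − 8·p_1 − 2·p_2)/p_1, and x_2* = 2 + 2/3·(…)/p_2.
Discretionary income = 235 − 8·6 − 2·13 = 161; x_1* = 8 + 1/3·161/6 = 16.9444; x_2* = 2 + 2/3·161/13 = 10.2564.
Utility at the optimum: U(16.9444, 10.2564) = 8.4797.

V = 8.4797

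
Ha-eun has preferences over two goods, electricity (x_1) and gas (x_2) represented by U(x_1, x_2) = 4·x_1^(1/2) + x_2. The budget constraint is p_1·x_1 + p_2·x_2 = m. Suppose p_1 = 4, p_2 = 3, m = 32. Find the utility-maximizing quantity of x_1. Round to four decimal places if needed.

x_1* = 2.25

Solve: √x_1 = 2·p_2/p_1, so x_1*(p_1,p_2) = (2·p_2/p_1)², and x_2* = (m − p_1·x_1*)/p_2.
Plugging in: x_1* = (2·3/4)² = 2.25.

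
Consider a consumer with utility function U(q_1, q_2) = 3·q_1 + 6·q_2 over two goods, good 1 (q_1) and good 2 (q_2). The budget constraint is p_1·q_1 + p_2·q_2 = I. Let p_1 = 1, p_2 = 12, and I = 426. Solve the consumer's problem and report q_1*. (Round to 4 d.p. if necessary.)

q_1 gives more utility per dollar, so spend all income on q_1: q_1* = I/p_1, q_2* = 0.
Numerically: q_1* = 426, q_2* = 0.

q_1* = 426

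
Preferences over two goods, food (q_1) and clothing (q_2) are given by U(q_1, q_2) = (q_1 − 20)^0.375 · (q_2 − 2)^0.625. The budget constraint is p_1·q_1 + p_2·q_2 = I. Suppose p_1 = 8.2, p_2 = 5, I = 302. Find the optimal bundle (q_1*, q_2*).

q_1* = 25.8537, q_2* = 18

This is Cobb-Douglas in (q_1−20, q_2−2): tangency gives 0.375·p_2·(q_2−2) = 0.625·p_1·(q_1−20).
After buying the subsistence bundle (20, 2), a share 0.375 of the remaining income goes to q_1: q_1* = 20 + 0.375·(I − 20p_1 − 2p_2)/p_1.
Discretionary income = 302 − 20·8.2 − 2·5 = 128; q_1* = 20 + 0.375·128/8.2 = 25.8537; q_2* = 2 + 0.625·128/5 = 18.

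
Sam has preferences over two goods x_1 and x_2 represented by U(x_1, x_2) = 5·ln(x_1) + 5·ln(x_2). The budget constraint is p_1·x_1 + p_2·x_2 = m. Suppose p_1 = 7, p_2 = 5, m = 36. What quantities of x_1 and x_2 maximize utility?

MU_x_1/MU_x_2 = (5·x_2)/(5·x_1); tangency sets this equal to p_1/p_2.
So 5·p_2·x_2 = 5·p_1·x_1; combined with the budget, a share 0.5 of income goes to x_1.
Demand: x_1*(p_1,p_2,m) = 0.5·m/p_1 and x_2* = 0.5·m/p_2.
At p_1=7, p_2=5, m=36: x_1* = 0.5·36/7 = 2.5714, x_2* = 3.6.

x_1* = 2.5714, x_2* = 3.6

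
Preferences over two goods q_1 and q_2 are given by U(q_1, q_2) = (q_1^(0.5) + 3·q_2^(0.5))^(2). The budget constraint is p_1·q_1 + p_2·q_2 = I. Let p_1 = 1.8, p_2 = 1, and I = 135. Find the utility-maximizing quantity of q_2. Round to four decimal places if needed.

q_2* = 127.1512

Substitute q_2 = (q_2/q_1)·q_1 into the budget: q_1* = I/(p_1 + p_2·(q_2/q_1)).
Numerically q_2/q_1 = 29.16, so q_1* = 135/(1.8 + 1·29.16) = 4.3605 and q_2* = 29.16·4.3605 = 127.1512.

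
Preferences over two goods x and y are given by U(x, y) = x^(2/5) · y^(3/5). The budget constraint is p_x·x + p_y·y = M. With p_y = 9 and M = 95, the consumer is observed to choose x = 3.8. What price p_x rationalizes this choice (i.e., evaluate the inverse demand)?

p_x = 10

Tangency: MRS = (2/3)·y/x = p_x/p_y.
Rearranging, p_y·y = (3/2)·p_x·x. Substituting into the budget gives p_x·x·(1 + (3/2)) = M.
Demand: x*(p_x,p_y,M) = 0.4·M/p_x and y* = 0.6·M/p_y.
Set x* = 3.8 in the demand function and solve for p_x: p_x = 10.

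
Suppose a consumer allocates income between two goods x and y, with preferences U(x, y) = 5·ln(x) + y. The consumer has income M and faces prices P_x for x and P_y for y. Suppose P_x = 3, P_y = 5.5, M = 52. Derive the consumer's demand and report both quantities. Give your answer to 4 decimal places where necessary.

MU_x = 5/x, MU_y = 1. Tangency: 5/x = P_x/P_y.
So x*(P_x,P_y) = 5·P_y/P_x, independent of income; and y* = (M − 5·P_y)/P_y.
At the given prices: x* = 5·5.5/3 = 9.1667, and y* = 4.4545.

x* = 9.1667, y* = 4.4545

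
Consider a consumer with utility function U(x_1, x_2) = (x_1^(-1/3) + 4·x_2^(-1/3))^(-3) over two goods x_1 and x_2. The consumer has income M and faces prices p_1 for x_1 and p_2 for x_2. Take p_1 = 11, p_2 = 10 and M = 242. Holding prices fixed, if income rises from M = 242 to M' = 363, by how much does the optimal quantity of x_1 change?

MU_x_1 ∝ x_1^(-4/3), MU_x_2 ∝ 4·x_2^(-4/3), so MRS = (1/4)·(x_2/x_1)^(4/3) = p_1/p_2.
Hence x_2/x_1 = (4·p_1/p_2)^(1/(4/3)), i.e. raised to the 0.75 power.
With the ratio pinned down, the budget gives x_1* = M/(p_1 + p_2·(x_2/x_1)) and x_2* = (x_2/x_1)·x_1*.
Numerically x_2/x_1 = 3.038012, so x_1* = 242/(11 + 10·3.038012) = 5.8482.
At M' = 363: x_1* = 8.7723. Change: 8.7723 − 5.8482 = 2.9241.

Δx_1* = 2.9241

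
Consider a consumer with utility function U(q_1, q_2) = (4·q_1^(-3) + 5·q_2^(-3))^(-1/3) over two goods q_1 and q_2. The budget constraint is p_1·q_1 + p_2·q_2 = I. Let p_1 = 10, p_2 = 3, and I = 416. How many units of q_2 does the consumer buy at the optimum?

From the CES first-order condition, (4/5)·(q_2/q_1)^(4) = p_1/p_2.
Solve for the ratio: q_2/q_1 = [(5/4)·p_1/p_2]^(0.25).
Substitute q_2 = (q_2/q_1)·q_1 into the budget: q_1* = I/(p_1 + p_2·(q_2/q_1)).
Numerically q_2/q_1 = 1.42872, so q_1* = 416/(10 + 3·1.42872) = 29.1191 and q_2* = 1.42872·29.1191 = 41.603.

q_2* = 41.603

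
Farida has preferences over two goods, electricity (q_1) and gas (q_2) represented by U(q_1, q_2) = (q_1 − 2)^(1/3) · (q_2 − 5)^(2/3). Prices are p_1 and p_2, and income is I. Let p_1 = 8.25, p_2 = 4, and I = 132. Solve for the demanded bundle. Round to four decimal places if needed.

q_1* = 5.8586, q_2* = 20.9167

Discretionary income = 132 − 2·8.25 − 5·4 = 95.5; q_1* = 2 + 1/3·95.5/8.25 = 5.8586; q_2* = 5 + 2/3·95.5/4 = 20.9167.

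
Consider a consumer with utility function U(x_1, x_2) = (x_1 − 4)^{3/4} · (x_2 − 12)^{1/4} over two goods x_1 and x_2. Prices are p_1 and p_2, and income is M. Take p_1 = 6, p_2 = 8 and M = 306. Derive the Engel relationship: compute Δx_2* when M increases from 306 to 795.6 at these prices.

Δx_2* = 15.3

MRS = 3·(x_2−12)/(x_1−4). Tangency with p_1/p_2 gives x_2−12 = (1/3)·(p_1/p_2)·(x_1−4).
Substituting into the budget: x_1* = 4 + 0.75·(M − 4·p_1 − 12·p_2)/p_1, and x_2* = 12 + 0.25·(…)/p_2.
Discretionary income = 306 − 4·6 − 12·8 = 186; x_2* = 12 + 0.25·186/8 = 17.8125.
At M' = 795.6: x_2* = 33.1125. Change: 33.1125 − 17.8125 = 15.3.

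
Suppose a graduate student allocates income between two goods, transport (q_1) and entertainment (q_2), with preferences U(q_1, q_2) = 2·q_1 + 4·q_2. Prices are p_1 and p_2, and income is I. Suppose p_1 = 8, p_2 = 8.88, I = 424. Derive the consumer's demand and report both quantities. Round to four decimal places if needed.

Perfect substitutes: compare marginal utility per dollar. 2/p_1 vs 4/p_2 → 0.25 vs 0.4505.
q_2 gives more utility per dollar, so spend all income on q_2: q_2* = I/p_2, q_1* = 0.
Numerically: q_1* = 0, q_2* = 47.7477.

q_1* = 0, q_2* = 47.7477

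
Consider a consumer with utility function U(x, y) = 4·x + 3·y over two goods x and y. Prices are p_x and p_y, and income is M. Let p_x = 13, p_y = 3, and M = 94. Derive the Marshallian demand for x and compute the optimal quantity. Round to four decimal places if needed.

Perfect substitutes: compare marginal utility per dollar. 4/p_x vs 3/p_y → 0.3077 vs 1.
y gives more utility per dollar, so spend all income on y: y* = M/p_y, x* = 0.
Numerically: x* = 0, y* = 31.3333.

x* = 0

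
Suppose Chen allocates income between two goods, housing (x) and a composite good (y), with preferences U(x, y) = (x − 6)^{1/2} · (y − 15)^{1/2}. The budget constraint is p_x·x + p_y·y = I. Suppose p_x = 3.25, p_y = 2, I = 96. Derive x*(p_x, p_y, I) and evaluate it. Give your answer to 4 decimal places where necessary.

Let x' = x−6, y' = y−15. MRS = y'/x' = p_x/p_y.
Substituting into the budget: x* = 6 + 0.5·(I − 6·p_x − 15·p_y)/p_x, and y* = 15 + 0.5·(…)/p_y.
Discretionary income = 96 − 6·3.25 − 15·2 = 46.5; x* = 6 + 0.5·46.5/3.25 = 13.1538.

x* = 13.1538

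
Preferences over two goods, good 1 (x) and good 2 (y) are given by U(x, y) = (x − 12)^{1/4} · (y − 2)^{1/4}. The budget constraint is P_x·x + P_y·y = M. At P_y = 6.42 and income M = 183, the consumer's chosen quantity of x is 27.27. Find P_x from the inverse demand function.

This is Cobb-Douglas in (x−12, y−2): tangency gives 0.25·P_y·(y−2) = 0.25·P_x·(x−12).
Substituting into the budget: x* = 12 + 0.5·(M − 12·P_x − 2·P_y)/P_x, and y* = 2 + 0.5·(…)/P_y.
Set x* = 27.27 in the demand function and solve for P_x: P_x = 4.

P_x = 4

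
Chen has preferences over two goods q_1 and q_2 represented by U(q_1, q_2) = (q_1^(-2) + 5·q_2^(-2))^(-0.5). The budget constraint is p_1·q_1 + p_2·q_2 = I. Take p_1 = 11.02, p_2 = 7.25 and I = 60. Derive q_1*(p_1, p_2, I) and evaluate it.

q_1* = 2.374

From the CES first-order condition, (1/5)·(q_2/q_1)^(3) = p_1/p_2.
Solve for the ratio: q_2/q_1 = [5·p_1/p_2]^(1/3).
With the ratio pinned down, the budget gives q_1* = I/(p_1 + p_2·(q_2/q_1)) and q_2* = (q_2/q_1)·q_1*.
Numerically q_2/q_1 = 1.966095, so q_1* = 60/(11.02 + 7.25·1.966095) = 2.374.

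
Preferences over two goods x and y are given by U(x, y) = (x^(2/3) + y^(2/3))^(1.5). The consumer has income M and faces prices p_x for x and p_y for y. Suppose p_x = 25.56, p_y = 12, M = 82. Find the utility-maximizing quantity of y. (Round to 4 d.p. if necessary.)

From the CES first-order condition, (y/x)^(1/3) = p_x/p_y.
Solve for the ratio: y/x = [p_x/p_y]^(3).
With the ratio pinned down, the budget gives x* = M/(p_x + p_y·(y/x)) and y* = (y/x)·x*.
Numerically y/x = 9.663597, so x* = 82/(25.56 + 12·9.663597) = 0.5794 and y* = 9.663597·0.5794 = 5.5992.

y* = 5.5992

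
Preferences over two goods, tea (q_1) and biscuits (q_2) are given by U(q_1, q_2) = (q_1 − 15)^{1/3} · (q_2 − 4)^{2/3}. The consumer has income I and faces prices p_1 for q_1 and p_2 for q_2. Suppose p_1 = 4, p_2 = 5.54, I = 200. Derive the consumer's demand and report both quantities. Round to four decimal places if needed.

q_1* = 24.82, q_2* = 18.1805

This is Cobb-Douglas in (q_1−15, q_2−4): tangency gives 1/3·p_2·(q_2−4) = 2/3·p_1·(q_1−15).
Substituting into the budget: q_1* = 15 + 1/3·(I − 15·p_1 − 4·p_2)/p_1, and q_2* = 4 + 2/3·(…)/p_2.
Discretionary income = 200 − 15·4 − 4·5.54 = 117.84; q_1* = 15 + 1/3·117.84/4 = 24.82; q_2* = 4 + 2/3·117.84/5.54 = 18.1805.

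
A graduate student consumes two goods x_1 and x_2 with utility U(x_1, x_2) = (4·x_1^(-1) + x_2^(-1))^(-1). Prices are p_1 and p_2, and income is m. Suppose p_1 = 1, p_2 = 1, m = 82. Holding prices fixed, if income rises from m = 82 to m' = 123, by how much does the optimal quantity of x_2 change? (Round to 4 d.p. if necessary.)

From the CES first-order condition, 4·(x_2/x_1)^(2) = p_1/p_2.
Solve for the ratio: x_2/x_1 = [(1/4)·p_1/p_2]^(0.5).
Substitute x_2 = (x_2/x_1)·x_1 into the budget: x_1* = m/(p_1 + p_2·(x_2/x_1)).
Numerically x_2/x_1 = 0.5, so x_1* = 82/(1 + 1·0.5) = 54.6667 and x_2* = 0.5·54.6667 = 27.3333.
At m' = 123: x_2* = 41. Change: 41 − 27.3333 = 13.6667.

Δx_2* = 13.6667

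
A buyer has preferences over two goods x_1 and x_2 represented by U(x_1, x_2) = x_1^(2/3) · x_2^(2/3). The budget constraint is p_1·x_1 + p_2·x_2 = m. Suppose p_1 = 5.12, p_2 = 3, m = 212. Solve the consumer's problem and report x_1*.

MU_x_1/MU_x_2 = (2/3·x_2)/(2/3·x_1); tangency sets this equal to p_1/p_2.
Rearranging, p_2·x_2 = p_1·x_1. Substituting into the budget gives p_1·x_1·(1 + 1) = m.
Demand: x_1*(p_1,p_2,m) = 0.5·m/p_1 and x_2* = 0.5·m/p_2.
At p_1=5.12, p_2=3, m=212: x_1* = 0.5·212/5.12 = 20.7031.

x_1* = 20.7031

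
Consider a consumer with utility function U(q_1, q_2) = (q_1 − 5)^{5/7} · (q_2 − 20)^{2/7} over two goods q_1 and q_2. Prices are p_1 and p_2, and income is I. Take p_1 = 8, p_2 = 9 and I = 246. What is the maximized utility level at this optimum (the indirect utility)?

V = 1.7276

MRS = (5/2)·(q_2−20)/(q_1−5). Tangency with p_1/p_2 gives q_2−20 = (2/5)·(p_1/p_2)·(q_1−5).
Substituting into the budget: q_1* = 5 + 5/7·(I − 5·p_1 − 20·p_2)/p_1, and q_2* = 20 + 2/7·(…)/p_2.
Discretionary income = 246 − 5·8 − 20·9 = 26; q_1* = 5 + 5/7·26/8 = 7.3214; q_2* = 20 + 2/7·26/9 = 20.8254.
Utility at the optimum: U(7.3214, 20.8254) = 1.7276.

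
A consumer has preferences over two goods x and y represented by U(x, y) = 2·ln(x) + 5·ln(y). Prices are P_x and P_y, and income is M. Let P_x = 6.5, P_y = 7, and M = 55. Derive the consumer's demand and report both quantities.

Demand: x*(P_x,P_y,M) = 2/7·M/P_x and y* = 5/7·M/P_y.
At P_x=6.5, P_y=7, M=55: x* = 2/7·55/6.5 = 2.4176, y* = 5.6122.

x* = 2.4176, y* = 5.6122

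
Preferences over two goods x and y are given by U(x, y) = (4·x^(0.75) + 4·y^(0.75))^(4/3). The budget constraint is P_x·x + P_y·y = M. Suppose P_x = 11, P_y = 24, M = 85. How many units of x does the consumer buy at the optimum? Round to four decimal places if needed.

x* = 7.0486

With the ratio pinned down, the budget gives x* = M/(P_x + P_y·(y/x)) and y* = (y/x)·x*.
Numerically y/x = 0.044129, so x* = 85/(11 + 24·0.044129) = 7.0486.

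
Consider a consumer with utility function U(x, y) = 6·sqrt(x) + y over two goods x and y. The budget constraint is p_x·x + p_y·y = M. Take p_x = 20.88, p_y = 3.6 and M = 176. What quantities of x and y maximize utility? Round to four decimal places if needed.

Set MRS = p_x/p_y: 3·x^(−1/2) = p_x/p_y.
Solve: √x = 3·p_y/p_x, so x*(p_x,p_y) = (3·p_y/p_x)², and y* = (M − p_x·x*)/p_y.
Plugging in: x* = (3·3.6/20.88)² = 0.2675, y* = 47.3372.

x* = 0.2675, y* = 47.3372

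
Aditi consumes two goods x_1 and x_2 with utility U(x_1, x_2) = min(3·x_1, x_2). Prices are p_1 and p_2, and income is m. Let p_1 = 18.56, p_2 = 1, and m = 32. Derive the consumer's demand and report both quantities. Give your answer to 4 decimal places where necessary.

Leontief preferences: the optimum is at the kink where x_1/1 = x_2/3, i.e. x_2 = 3·x_1.
Budget: p_1·x_1 + p_2·3·x_1 = m, so (p_1 + 3·p_2)·x_1 = m.
Demand: x_1*(p_1,p_2,m) = m/(p_1 + 3·p_2), x_2* = 3·m/(p_1 + 3·p_2).
Here 18.56 + 3·1 = 21.56, giving x_1* = 1.4842 and x_2* = 4.4527.

x_1* = 1.4842, x_2* = 4.4527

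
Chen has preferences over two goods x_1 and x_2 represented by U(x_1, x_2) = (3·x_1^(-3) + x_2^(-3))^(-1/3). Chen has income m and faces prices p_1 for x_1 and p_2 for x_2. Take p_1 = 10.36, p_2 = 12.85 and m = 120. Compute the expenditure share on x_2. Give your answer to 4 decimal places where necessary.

share on x_2 = 0.4718

MRS = MU_x_1/MU_x_2 = 3·(x_2/x_1)^(4). Set equal to p_1/p_2.
Hence x_2/x_1 = ((1/3)·p_1/p_2)^(1/(4)), i.e. raised to the 0.25 power.
Substitute x_2 = (x_2/x_1)·x_1 into the budget: x_1* = m/(p_1 + p_2·(x_2/x_1)).
Numerically x_2/x_1 = 0.720002, so x_1* = 120/(10.36 + 12.85·0.720002) = 6.1187 and x_2* = 0.720002·6.1187 = 4.4055.
Expenditure on x_2: 12.85·4.4055 = 56.6103; share = 0.4718.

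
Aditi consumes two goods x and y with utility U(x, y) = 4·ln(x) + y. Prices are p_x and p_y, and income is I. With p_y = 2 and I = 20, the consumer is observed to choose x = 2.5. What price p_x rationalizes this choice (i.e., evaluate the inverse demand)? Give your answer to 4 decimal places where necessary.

p_x = 3.2

Set MRS = p_x/p_y: (4/x)/1 = p_x/p_y.
So x*(p_x,p_y) = 4·p_y/p_x, independent of income; and y* = (I − 4·p_y)/p_y.
Set x* = 2.5 in the demand function and solve for p_x: p_x = 3.2.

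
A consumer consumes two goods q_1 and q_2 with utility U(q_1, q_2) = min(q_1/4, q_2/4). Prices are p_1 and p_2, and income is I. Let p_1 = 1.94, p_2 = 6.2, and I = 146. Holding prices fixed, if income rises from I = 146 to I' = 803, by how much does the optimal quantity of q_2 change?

Δq_2* = 80.7125

With perfect complements, no substitution: consume in ratio q_1:q_2 = 4:4.
Budget: p_1·q_1 + p_2·q_1 = I, so (4·p_1 + 4·p_2)·q_1 = 4·I.
Demand: q_1*(p_1,p_2,I) = 4·I/(4·p_1 + 4·p_2), q_2* = 4·I/(4·p_1 + 4·p_2).
Here 4·1.94 + 4·6.2 = 32.56, giving q_2* = 17.9361.
At I' = 803: q_2* = 98.6486. Change: 98.6486 − 17.9361 = 80.7125.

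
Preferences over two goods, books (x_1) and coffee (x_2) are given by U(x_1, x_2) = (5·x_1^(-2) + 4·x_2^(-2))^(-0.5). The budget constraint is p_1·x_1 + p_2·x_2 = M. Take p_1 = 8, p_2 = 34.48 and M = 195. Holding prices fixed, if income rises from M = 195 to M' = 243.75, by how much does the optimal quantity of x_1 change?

Δx_1* = 1.7619

From the CES first-order condition, (5/4)·(x_2/x_1)^(3) = p_1/p_2.
Hence x_2/x_1 = ((4/5)·p_1/p_2)^(1/(3)), i.e. raised to the 1/3 power.
With the ratio pinned down, the budget gives x_1* = M/(p_1 + p_2·(x_2/x_1)) and x_2* = (x_2/x_1)·x_1*.
Numerically x_2/x_1 = 0.570432, so x_1* = 195/(8 + 34.48·0.570432) = 7.0477.
At M' = 243.75: x_1* = 8.8097. Change: 8.8097 − 7.0477 = 1.7619.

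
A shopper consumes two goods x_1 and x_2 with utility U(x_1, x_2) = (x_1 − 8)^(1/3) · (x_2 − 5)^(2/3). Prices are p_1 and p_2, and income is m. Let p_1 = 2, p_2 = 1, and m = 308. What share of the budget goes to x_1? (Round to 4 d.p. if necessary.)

share on x_1 = 0.3626

Discretionary income = 308 − 8·2 − 5·1 = 287; x_1* = 8 + 1/3·287/2 = 55.8333; x_2* = 5 + 2/3·287/1 = 196.3333.
Expenditure on x_1: 2·55.8333 = 111.6667; share = 0.3626.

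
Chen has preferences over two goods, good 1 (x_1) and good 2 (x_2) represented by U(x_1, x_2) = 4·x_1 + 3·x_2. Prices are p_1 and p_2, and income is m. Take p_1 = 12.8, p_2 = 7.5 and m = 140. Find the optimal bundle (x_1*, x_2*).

Linear utility — the consumer picks whichever good has higher MU/price: 4/12.8 = 0.3125 vs 3/7.5 = 0.4.
x_2 gives more utility per dollar, so spend all income on x_2: x_2* = m/p_2, x_1* = 0.
Numerically: x_1* = 0, x_2* = 18.6667.

x_1* = 0, x_2* = 18.6667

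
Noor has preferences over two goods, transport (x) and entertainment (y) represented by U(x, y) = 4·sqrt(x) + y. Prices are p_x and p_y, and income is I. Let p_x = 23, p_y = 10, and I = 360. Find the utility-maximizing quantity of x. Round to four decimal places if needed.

x* = 0.7561

MU_x = 2/√x, MU_y = 1. Tangency: 2/√x = p_x/p_y.
Solve: √x = 2·p_y/p_x, so x*(p_x,p_y) = (2·p_y/p_x)², and y* = (I − p_x·x*)/p_y.
Plugging in: x* = (2·10/23)² = 0.7561.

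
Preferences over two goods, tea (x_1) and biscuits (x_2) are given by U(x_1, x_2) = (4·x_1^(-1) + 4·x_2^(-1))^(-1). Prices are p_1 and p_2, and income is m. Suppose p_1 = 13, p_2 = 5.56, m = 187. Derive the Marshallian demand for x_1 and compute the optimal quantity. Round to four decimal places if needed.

x_1* = 8.697

MRS = MU_x_1/MU_x_2 = (x_2/x_1)^(2). Set equal to p_1/p_2.
Hence x_2/x_1 = (p_1/p_2)^(1/(2)), i.e. raised to the 0.5 power.
Substitute x_2 = (x_2/x_1)·x_1 into the budget: x_1* = m/(p_1 + p_2·(x_2/x_1)).
Numerically x_2/x_1 = 1.529094, so x_1* = 187/(13 + 5.56·1.529094) = 8.697.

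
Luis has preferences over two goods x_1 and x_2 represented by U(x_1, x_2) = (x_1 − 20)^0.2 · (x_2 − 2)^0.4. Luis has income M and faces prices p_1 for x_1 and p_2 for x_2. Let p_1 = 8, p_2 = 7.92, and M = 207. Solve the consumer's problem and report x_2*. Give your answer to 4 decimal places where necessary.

Substituting into the budget: x_1* = 20 + 1/3·(M − 20·p_1 − 2·p_2)/p_1, and x_2* = 2 + 2/3·(…)/p_2.
Discretionary income = 207 − 20·8 − 2·7.92 = 31.16; x_2* = 2 + 2/3·31.16/7.92 = 4.6229.

x_2* = 4.6229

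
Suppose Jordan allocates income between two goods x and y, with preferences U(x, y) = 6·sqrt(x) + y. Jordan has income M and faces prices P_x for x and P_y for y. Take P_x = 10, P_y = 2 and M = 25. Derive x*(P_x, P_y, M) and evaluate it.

Set MRS = P_x/P_y: 3·x^(−1/2) = P_x/P_y.
Solve: √x = 3·P_y/P_x, so x*(P_x,P_y) = (3·P_y/P_x)², and y* = (M − P_x·x*)/P_y.
Plugging in: x* = (3·2/10)² = 0.36.

x* = 0.36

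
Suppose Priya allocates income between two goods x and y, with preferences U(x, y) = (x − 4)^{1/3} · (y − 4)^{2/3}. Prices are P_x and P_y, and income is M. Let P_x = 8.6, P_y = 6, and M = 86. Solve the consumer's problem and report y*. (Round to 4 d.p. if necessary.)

y* = 7.0667

Let x' = x−4, y' = y−4. MRS = (1/2)·y'/x' = P_x/P_y.
After buying the subsistence bundle (4, 4), a share 1/3 of the remaining income goes to x: x* = 4 + 1/3·(M − 4P_x − 4P_y)/P_x.
Discretionary income = 86 − 4·8.6 − 4·6 = 27.6; y* = 4 + 2/3·27.6/6 = 7.0667.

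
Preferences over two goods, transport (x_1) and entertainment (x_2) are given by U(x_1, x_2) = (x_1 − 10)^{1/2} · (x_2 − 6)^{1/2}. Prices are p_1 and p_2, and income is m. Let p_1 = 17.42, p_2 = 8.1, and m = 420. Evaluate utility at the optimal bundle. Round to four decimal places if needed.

V = 8.3006

Let x_1' = x_1−10, x_2' = x_2−6. MRS = x_2'/x_1' = p_1/p_2.
Substituting into the budget: x_1* = 10 + 0.5·(m − 10·p_1 − 6·p_2)/p_1, and x_2* = 6 + 0.5·(…)/p_2.
Discretionary income = 420 − 10·17.42 − 6·8.1 = 197.2; x_1* = 10 + 0.5·197.2/17.42 = 15.6602; x_2* = 6 + 0.5·197.2/8.1 = 18.1728.
Utility at the optimum: U(15.6602, 18.1728) = 8.3006.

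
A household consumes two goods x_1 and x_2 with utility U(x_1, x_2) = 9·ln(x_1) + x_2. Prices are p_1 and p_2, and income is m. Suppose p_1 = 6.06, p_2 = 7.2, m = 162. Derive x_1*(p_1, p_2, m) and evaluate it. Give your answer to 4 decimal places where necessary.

x_1* = 10.6931

Set MRS = p_1/p_2: (9/x_1)/1 = p_1/p_2.
So x_1*(p_1,p_2) = 9·p_2/p_1, independent of income; and x_2* = (m − 9·p_2)/p_2.
At the given prices: x_1* = 9·7.2/6.06 = 10.6931.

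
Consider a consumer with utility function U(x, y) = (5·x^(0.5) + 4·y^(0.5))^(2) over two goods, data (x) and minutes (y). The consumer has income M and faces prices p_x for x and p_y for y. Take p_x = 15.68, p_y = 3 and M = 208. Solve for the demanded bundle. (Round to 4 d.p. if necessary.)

x* = 3.053, y* = 53.3765

From the CES first-order condition, (5/4)·(y/x)^(0.5) = p_x/p_y.
Hence y/x = ((4/5)·p_x/p_y)^(1/(0.5)), i.e. raised to the 2 power.
Substitute y = (y/x)·x into the budget: x* = M/(p_x + p_y·(y/x)).
Numerically y/x = 17.483548, so x* = 208/(15.68 + 3·17.483548) = 3.053 and y* = 17.483548·3.053 = 53.3765.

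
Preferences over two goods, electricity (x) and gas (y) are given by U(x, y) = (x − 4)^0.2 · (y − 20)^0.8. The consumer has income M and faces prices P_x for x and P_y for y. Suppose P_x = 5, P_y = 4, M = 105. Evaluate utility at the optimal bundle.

Let x' = x−4, y' = y−20. MRS = (1/4)·y'/x' = P_x/P_y.
Substituting into the budget: x* = 4 + 0.2·(M − 4·P_x − 20·P_y)/P_x, and y* = 20 + 0.8·(…)/P_y.
Discretionary income = 105 − 4·5 − 20·4 = 5; x* = 4 + 0.2·5/5 = 4.2; y* = 20 + 0.8·5/4 = 21.
Utility at the optimum: U(4.2, 21) = 0.7248.

V = 0.7248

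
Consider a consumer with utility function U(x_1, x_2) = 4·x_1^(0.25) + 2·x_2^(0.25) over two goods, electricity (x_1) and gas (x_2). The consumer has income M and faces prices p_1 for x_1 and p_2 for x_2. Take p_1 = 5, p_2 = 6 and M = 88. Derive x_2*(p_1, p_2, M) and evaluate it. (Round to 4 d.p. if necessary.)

x_2* = 3.988

MRS = MU_x_1/MU_x_2 = 2·(x_2/x_1)^(0.75). Set equal to p_1/p_2.
Solve for the ratio: x_2/x_1 = [(1/2)·p_1/p_2]^(4/3).
With the ratio pinned down, the budget gives x_1* = M/(p_1 + p_2·(x_2/x_1)) and x_2* = (x_2/x_1)·x_1*.
Numerically x_2/x_1 = 0.311209, so x_1* = 88/(5 + 6·0.311209) = 12.8144 and x_2* = 0.311209·12.8144 = 3.988.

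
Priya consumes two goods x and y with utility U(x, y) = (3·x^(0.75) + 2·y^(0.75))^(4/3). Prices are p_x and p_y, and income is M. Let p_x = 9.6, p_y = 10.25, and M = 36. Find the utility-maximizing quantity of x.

x* = 3.2264

MU_x ∝ 3·x^(-0.25), MU_y ∝ 2·y^(-0.25), so MRS = (3/2)·(y/x)^(0.25) = p_x/p_y.
Solve for the ratio: y/x = [(2/3)·p_x/p_y]^(4).
Substitute y = (y/x)·x into the budget: x* = M/(p_x + p_y·(y/x)).
Numerically y/x = 0.151993, so x* = 36/(9.6 + 10.25·0.151993) = 3.2264.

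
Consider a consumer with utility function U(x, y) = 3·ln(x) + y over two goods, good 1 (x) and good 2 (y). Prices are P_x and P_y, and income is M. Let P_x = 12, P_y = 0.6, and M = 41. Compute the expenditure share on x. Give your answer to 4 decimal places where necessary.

Set MRS = P_x/P_y: (3/x)/1 = P_x/P_y.
So x*(P_x,P_y) = 3·P_y/P_x, independent of income; and y* = (M − 3·P_y)/P_y.
At the given prices: x* = 3·0.6/12 = 0.15, and y* = 65.3333.
Expenditure on x: 12·0.15 = 1.8; share = 0.0439.

share on x = 0.0439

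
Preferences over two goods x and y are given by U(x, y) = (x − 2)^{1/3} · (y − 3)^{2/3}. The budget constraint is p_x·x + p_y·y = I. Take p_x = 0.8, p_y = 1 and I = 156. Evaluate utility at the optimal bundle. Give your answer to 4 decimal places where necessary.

MRS = (1/2)·(y−3)/(x−2). Tangency with p_x/p_y gives y−3 = 2·(p_x/p_y)·(x−2).
Substituting into the budget: x* = 2 + 1/3·(I − 2·p_x − 3·p_y)/p_x, and y* = 3 + 2/3·(…)/p_y.
Discretionary income = 156 − 2·0.8 − 3·1 = 151.4; x* = 2 + 1/3·151.4/0.8 = 65.0833; y* = 3 + 2/3·151.4/1 = 103.9333.
Utility at the optimum: U(65.0833, 103.9333) = 86.2968.

V = 86.2968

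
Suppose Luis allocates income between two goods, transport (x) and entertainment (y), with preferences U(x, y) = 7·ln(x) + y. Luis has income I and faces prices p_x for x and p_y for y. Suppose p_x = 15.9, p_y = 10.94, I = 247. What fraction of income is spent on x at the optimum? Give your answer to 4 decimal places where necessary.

So x*(p_x,p_y) = 7·p_y/p_x, independent of income; and y* = (I − 7·p_y)/p_y.
At the given prices: x* = 7·10.94/15.9 = 4.8164, and y* = 15.5777.
Expenditure on x: 15.9·4.8164 = 76.58; share = 0.31.

share on x = 0.31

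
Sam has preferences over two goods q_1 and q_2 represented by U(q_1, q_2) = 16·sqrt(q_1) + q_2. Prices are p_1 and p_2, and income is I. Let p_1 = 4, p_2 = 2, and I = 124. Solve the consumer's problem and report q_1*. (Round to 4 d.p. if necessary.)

Thus q_1* = (8·p_2/p_1)² — independent of I — with the rest of income spent on q_2.
Plugging in: q_1* = (8·2/4)² = 16.

q_1* = 16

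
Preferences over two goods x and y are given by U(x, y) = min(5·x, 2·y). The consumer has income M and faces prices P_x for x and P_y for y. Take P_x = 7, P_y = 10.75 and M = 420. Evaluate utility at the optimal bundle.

Leontief preferences: the optimum is at the kink where x/2 = y/5, i.e. y = (5/2)·x.
Budget: P_x·x + P_y·(5/2)·x = M, so (2·P_x + 5·P_y)·x = 2·M.
Demand: x*(P_x,P_y,M) = 2·M/(2·P_x + 5·P_y), y* = 5·M/(2·P_x + 5·P_y).
Here 2·7 + 5·10.75 = 67.75, giving x* = 12.3985 and y* = 30.9963.
Utility at the optimum: U(12.3985, 30.9963) = 61.9926.

V = 61.9926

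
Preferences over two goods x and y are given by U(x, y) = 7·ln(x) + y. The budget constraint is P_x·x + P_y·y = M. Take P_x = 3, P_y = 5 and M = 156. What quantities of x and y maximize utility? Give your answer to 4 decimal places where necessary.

Set MRS = P_x/P_y: (7/x)/1 = P_x/P_y.
So x*(P_x,P_y) = 7·P_y/P_x, independent of income; and y* = (M − 7·P_y)/P_y.
At the given prices: x* = 7·5/3 = 11.6667, and y* = 24.2.

x* = 11.6667, y* = 24.2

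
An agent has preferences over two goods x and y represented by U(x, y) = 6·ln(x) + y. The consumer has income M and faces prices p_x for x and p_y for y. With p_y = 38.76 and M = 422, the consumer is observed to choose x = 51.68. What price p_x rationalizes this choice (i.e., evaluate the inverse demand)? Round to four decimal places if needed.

Set MRS = p_x/p_y: (6/x)/1 = p_x/p_y.
So x*(p_x,p_y) = 6·p_y/p_x, independent of income; and y* = (M − 6·p_y)/p_y.
Set x* = 51.68 in the demand function and solve for p_x: p_x = 4.5.

p_x = 4.5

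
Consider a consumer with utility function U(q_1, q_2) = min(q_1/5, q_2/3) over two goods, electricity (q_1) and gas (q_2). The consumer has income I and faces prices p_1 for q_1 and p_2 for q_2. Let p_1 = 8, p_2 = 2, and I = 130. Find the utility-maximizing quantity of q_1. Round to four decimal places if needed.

q_1* = 14.1304

Demand: q_1*(p_1,p_2,I) = 5·I/(5·p_1 + 3·p_2), q_2* = 3·I/(5·p_1 + 3·p_2).
Here 5·8 + 3·2 = 46, giving q_1* = 14.1304.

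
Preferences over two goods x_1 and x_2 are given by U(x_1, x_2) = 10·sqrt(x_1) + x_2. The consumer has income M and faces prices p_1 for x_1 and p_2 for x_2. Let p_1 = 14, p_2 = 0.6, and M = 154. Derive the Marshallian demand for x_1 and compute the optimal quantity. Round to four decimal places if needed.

Set MRS = p_1/p_2: 5·x_1^(−1/2) = p_1/p_2.
Solve: √x_1 = 5·p_2/p_1, so x_1*(p_1,p_2) = (5·p_2/p_1)², and x_2* = (M − p_1·x_1*)/p_2.
Plugging in: x_1* = (5·0.6/14)² = 0.0459.

x_1* = 0.0459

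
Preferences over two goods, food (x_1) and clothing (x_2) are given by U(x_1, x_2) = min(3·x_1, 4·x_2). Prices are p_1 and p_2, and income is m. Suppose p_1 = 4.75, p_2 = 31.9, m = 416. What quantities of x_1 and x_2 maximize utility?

Leontief preferences: the optimum is at the kink where x_1/4 = x_2/3, i.e. x_2 = (3/4)·x_1.
Budget: p_1·x_1 + p_2·(3/4)·x_1 = m, so (4·p_1 + 3·p_2)·x_1 = 4·m.
Demand: x_1*(p_1,p_2,m) = 4·m/(4·p_1 + 3·p_2), x_2* = 3·m/(4·p_1 + 3·p_2).
Here 4·4.75 + 3·31.9 = 114.7, giving x_1* = 14.5074 and x_2* = 10.8806.

x_1* = 14.5074, x_2* = 10.8806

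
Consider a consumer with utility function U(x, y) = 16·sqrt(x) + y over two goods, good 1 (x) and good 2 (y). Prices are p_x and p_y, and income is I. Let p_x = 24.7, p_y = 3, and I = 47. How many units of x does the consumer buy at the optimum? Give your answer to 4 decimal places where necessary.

x* = 0.9441

Set MRS = p_x/p_y: 8·x^(−1/2) = p_x/p_y.
Solve: √x = 8·p_y/p_x, so x*(p_x,p_y) = (8·p_y/p_x)², and y* = (I − p_x·x*)/p_y.
Plugging in: x* = (8·3/24.7)² = 0.9441.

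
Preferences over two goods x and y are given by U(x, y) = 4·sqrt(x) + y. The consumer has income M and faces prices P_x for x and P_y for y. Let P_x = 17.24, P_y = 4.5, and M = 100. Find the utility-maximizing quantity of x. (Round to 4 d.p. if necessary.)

MU_x = 2/√x, MU_y = 1. Tangency: 2/√x = P_x/P_y.
Thus x* = (2·P_y/P_x)² — independent of M — with the rest of income spent on y.
Plugging in: x* = (2·4.5/17.24)² = 0.2725.

x* = 0.2725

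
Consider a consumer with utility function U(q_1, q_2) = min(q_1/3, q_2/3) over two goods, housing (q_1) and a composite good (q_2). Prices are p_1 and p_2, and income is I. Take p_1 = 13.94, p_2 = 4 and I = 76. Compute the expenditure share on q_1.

share on q_1 = 0.777

With perfect complements, no substitution: consume in ratio q_1:q_2 = 3:3.
Budget: p_1·q_1 + p_2·q_1 = I, so (3·p_1 + 3·p_2)·q_1 = 3·I.
Demand: q_1*(p_1,p_2,I) = 3·I/(3·p_1 + 3·p_2), q_2* = 3·I/(3·p_1 + 3·p_2).
Here 3·13.94 + 3·4 = 53.82, giving q_1* = 4.2363 and q_2* = 4.2363.
Expenditure on q_1: 13.94·4.2363 = 59.0546; share = 0.777.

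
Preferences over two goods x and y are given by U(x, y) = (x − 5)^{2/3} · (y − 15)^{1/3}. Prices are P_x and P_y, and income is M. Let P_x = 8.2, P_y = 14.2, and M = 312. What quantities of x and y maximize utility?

x* = 9.7154, y* = 16.3615

MRS = 2·(y−15)/(x−5). Tangency with P_x/P_y gives y−15 = (1/2)·(P_x/P_y)·(x−5).
After buying the subsistence bundle (5, 15), a share 2/3 of the remaining income goes to x: x* = 5 + 2/3·(M − 5P_x − 15P_y)/P_x.
Discretionary income = 312 − 5·8.2 − 15·14.2 = 58; x* = 5 + 2/3·58/8.2 = 9.7154; y* = 15 + 1/3·58/14.2 = 16.3615.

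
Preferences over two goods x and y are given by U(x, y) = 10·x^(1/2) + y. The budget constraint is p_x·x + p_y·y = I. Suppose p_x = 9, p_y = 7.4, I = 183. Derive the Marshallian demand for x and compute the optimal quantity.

MU_x = 5/√x, MU_y = 1. Tangency: 5/√x = p_x/p_y.
Solve: √x = 5·p_y/p_x, so x*(p_x,p_y) = (5·p_y/p_x)², and y* = (I − p_x·x*)/p_y.
Plugging in: x* = (5·7.4/9)² = 16.9012.

x* = 16.9012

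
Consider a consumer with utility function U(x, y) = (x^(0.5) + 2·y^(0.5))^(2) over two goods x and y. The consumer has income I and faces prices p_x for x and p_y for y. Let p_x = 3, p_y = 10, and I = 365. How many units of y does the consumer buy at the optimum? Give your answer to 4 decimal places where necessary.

Numerically y/x = 0.36, so x* = 365/(3 + 10·0.36) = 55.303 and y* = 0.36·55.303 = 19.9091.

y* = 19.9091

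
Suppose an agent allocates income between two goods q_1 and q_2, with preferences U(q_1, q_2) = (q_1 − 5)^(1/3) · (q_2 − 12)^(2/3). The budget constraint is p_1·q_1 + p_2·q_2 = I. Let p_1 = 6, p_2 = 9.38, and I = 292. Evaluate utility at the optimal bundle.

V = 9.7839

This is Cobb-Douglas in (q_1−5, q_2−12): tangency gives 1/3·p_2·(q_2−12) = 2/3·p_1·(q_1−5).
Substituting into the budget: q_1* = 5 + 1/3·(I − 5·p_1 − 12·p_2)/p_1, and q_2* = 12 + 2/3·(…)/p_2.
Discretionary income = 292 − 5·6 − 12·9.38 = 149.44; q_1* = 5 + 1/3·149.44/6 = 13.3022; q_2* = 12 + 2/3·149.44/9.38 = 22.6212.
Utility at the optimum: U(13.3022, 22.6212) = 9.7839.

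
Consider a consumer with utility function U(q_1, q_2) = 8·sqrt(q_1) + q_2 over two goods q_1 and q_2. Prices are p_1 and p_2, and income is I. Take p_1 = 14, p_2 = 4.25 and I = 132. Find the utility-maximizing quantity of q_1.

q_1* = 1.4745

Set MRS = p_1/p_2: 4·q_1^(−1/2) = p_1/p_2.
Thus q_1* = (4·p_2/p_1)² — independent of I — with the rest of income spent on q_2.
Plugging in: q_1* = (4·4.25/14)² = 1.4745.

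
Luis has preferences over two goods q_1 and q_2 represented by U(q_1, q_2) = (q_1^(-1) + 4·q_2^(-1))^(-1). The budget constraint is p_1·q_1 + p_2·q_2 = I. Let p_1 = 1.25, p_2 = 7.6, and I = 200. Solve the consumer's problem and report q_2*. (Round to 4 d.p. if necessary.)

q_2* = 21.8792

From the CES first-order condition, (1/4)·(q_2/q_1)^(2) = p_1/p_2.
Solve for the ratio: q_2/q_1 = [4·p_1/p_2]^(0.5).
With the ratio pinned down, the budget gives q_1* = I/(p_1 + p_2·(q_2/q_1)) and q_2* = (q_2/q_1)·q_1*.
Numerically q_2/q_1 = 0.811107, so q_1* = 200/(1.25 + 7.6·0.811107) = 26.9745 and q_2* = 0.811107·26.9745 = 21.8792.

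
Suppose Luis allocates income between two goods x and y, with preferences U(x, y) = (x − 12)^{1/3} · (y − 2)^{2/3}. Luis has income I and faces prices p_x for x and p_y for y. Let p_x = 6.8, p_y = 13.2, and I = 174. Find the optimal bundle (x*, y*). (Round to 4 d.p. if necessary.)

This is Cobb-Douglas in (x−12, y−2): tangency gives 1/3·p_y·(y−2) = 2/3·p_x·(x−12).
After buying the subsistence bundle (12, 2), a share 1/3 of the remaining income goes to x: x* = 12 + 1/3·(I − 12p_x − 2p_y)/p_x.
Discretionary income = 174 − 12·6.8 − 2·13.2 = 66; x* = 12 + 1/3·66/6.8 = 15.2353; y* = 2 + 2/3·66/13.2 = 5.3333.

x* = 15.2353, y* = 5.3333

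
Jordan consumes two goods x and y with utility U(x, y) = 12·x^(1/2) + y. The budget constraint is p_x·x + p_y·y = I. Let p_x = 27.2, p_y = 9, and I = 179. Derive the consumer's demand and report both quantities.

x* = 3.9414, y* = 7.9771

Set MRS = p_x/p_y: 6·x^(−1/2) = p_x/p_y.
Solve: √x = 6·p_y/p_x, so x*(p_x,p_y) = (6·p_y/p_x)², and y* = (I − p_x·x*)/p_y.
Plugging in: x* = (6·9/27.2)² = 3.9414, y* = 7.9771.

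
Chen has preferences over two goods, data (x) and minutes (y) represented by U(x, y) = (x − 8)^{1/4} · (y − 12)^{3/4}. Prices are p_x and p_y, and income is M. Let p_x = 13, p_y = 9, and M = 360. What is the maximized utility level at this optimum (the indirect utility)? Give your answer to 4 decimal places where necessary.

Discretionary income = 360 − 8·13 − 12·9 = 148; x* = 8 + 0.25·148/13 = 10.8462; y* = 12 + 0.75·148/9 = 24.3333.
Utility at the optimum: U(10.8462, 24.3333) = 8.5482.

V = 8.5482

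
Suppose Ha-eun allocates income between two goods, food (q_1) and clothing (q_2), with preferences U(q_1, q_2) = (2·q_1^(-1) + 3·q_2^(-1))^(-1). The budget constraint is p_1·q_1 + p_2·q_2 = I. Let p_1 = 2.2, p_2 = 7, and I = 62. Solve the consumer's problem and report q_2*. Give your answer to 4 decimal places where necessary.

MRS = MU_q_1/MU_q_2 = (2/3)·(q_2/q_1)^(2). Set equal to p_1/p_2.
Solve for the ratio: q_2/q_1 = [(3/2)·p_1/p_2]^(0.5).
Substitute q_2 = (q_2/q_1)·q_1 into the budget: q_1* = I/(p_1 + p_2·(q_2/q_1)).
Numerically q_2/q_1 = 0.686607, so q_1* = 62/(2.2 + 7·0.686607) = 8.8492 and q_2* = 0.686607·8.8492 = 6.076.

q_2* = 6.076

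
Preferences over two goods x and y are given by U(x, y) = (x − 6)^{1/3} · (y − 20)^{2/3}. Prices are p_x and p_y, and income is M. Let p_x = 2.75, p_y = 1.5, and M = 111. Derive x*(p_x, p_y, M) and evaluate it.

MRS = (1/2)·(y−20)/(x−6). Tangency with p_x/p_y gives y−20 = 2·(p_x/p_y)·(x−6).
Substituting into the budget: x* = 6 + 1/3·(M − 6·p_x − 20·p_y)/p_x, and y* = 20 + 2/3·(…)/p_y.
Discretionary income = 111 − 6·2.75 − 20·1.5 = 64.5; x* = 6 + 1/3·64.5/2.75 = 13.8182.

x* = 13.8182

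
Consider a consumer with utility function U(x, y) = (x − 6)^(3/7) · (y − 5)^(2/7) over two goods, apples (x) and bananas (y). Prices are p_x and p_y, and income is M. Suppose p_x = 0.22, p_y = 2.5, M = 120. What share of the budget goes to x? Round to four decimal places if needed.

MRS = (3/2)·(y−5)/(x−6). Tangency with p_x/p_y gives y−5 = (2/3)·(p_x/p_y)·(x−6).
Substituting into the budget: x* = 6 + 0.6·(M − 6·p_x − 5·p_y)/p_x, and y* = 5 + 0.4·(…)/p_y.
Discretionary income = 120 − 6·0.22 − 5·2.5 = 106.18; x* = 6 + 0.6·106.18/0.22 = 295.5818; y* = 5 + 0.4·106.18/2.5 = 21.9888.
Expenditure on x: 0.22·295.5818 = 65.028; share = 0.5419.

share on x = 0.5419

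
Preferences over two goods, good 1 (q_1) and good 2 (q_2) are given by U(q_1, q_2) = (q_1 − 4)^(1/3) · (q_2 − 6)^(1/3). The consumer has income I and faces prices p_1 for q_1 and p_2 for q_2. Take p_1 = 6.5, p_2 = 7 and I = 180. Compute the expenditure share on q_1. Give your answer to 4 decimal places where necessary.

share on q_1 = 0.4556

Substituting into the budget: q_1* = 4 + 0.5·(I − 4·p_1 − 6·p_2)/p_1, and q_2* = 6 + 0.5·(…)/p_2.
Discretionary income = 180 − 4·6.5 − 6·7 = 112; q_1* = 4 + 0.5·112/6.5 = 12.6154; q_2* = 6 + 0.5·112/7 = 14.
Expenditure on q_1: 6.5·12.6154 = 82; share = 0.4556.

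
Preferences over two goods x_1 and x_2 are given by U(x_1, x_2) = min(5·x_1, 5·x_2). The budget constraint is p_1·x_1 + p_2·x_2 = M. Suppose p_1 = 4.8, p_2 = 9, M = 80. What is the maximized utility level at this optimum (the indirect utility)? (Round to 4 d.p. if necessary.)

Leontief preferences: the optimum is at the kink where x_1/5 = x_2/5, i.e. x_2 = x_1.
Budget: p_1·x_1 + p_2·x_1 = M, so (5·p_1 + 5·p_2)·x_1 = 5·M.
Demand: x_1*(p_1,p_2,M) = 5·M/(5·p_1 + 5·p_2), x_2* = 5·M/(5·p_1 + 5·p_2).
Here 5·4.8 + 5·9 = 69, giving x_1* = 5.7971 and x_2* = 5.7971.
Utility at the optimum: U(5.7971, 5.7971) = 28.9855.

V = 28.9855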